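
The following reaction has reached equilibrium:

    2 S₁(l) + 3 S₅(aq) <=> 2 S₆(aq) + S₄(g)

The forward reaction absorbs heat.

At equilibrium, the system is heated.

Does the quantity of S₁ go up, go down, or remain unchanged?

The forward reaction is endothermic. Raising T favours the endothermic direction — shift to the right.
The net shift is to the right. S₁ is a reactant, so its amount decreases.

decreases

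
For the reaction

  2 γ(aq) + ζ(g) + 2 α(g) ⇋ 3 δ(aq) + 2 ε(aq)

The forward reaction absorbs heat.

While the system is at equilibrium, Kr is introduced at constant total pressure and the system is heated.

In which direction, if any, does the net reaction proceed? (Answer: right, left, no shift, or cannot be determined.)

cannot be determined

Adding inert gas at constant total pressure expands the volume and lowers every reacting partial pressure. With Δn_gas = 0 − 3 = -3, Q moves away from K toward the side with fewer gas moles, so the system shifts toward the side with more gas moles — to the left.
The forward reaction is endothermic. Raising T favours the endothermic direction — shift to the right.
The individual effects push in opposite directions; without quantitative information the net direction cannot be determined.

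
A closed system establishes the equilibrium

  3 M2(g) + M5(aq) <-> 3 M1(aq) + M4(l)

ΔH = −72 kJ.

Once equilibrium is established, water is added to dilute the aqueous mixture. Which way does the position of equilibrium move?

right

Dilution lowers every aqueous concentration by the same factor. Δn_aq = 3 − 1 = +2, so the system shifts toward the side with more dissolved moles — to the right.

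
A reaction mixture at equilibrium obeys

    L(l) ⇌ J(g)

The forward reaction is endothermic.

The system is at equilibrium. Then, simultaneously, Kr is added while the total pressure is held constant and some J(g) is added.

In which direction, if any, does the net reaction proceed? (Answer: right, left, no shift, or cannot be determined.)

Adding inert gas at constant total pressure expands the volume and lowers every reacting partial pressure. With Δn_gas = 1 − 0 = +1, Q moves away from K toward the side with fewer gas moles, so the system shifts toward the side with more gas moles — to the right.
Adding J (g), a product, drives the reaction to the left.
The individual effects push in opposite directions; without quantitative information the net direction cannot be determined.

cannot be determined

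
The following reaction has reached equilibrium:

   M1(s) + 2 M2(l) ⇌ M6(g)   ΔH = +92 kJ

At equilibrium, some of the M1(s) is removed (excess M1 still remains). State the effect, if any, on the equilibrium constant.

The equilibrium constant depends only on temperature. This perturbation changes neither the position of equilibrium nor K.

unchanged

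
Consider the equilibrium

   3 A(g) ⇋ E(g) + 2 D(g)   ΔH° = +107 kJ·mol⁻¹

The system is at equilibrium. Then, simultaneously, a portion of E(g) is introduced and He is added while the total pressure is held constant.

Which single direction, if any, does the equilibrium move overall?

left

Adding E (g), a product, drives the reaction to the left.
Adding inert gas at constant total pressure expands the volume, scaling every reacting partial pressure by the same factor. Δn_gas = 3 − 3 = 0, so Q is unchanged — no shift.
Only the nonzero effect(s) matter; the net shift is to the left.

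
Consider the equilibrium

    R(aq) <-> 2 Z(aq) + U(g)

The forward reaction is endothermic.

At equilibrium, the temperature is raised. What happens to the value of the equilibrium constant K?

K depends on temperature via the van 't Hoff relation. The forward reaction is endothermic, so raising T increases K.

increases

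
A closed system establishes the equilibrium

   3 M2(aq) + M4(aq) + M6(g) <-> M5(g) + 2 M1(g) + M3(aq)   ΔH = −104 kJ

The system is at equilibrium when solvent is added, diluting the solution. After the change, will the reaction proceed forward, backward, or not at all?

Dilution lowers every aqueous concentration by the same factor. Δn_aq = 1 − 4 = -3, so the system shifts toward the side with more dissolved moles — to the left.

left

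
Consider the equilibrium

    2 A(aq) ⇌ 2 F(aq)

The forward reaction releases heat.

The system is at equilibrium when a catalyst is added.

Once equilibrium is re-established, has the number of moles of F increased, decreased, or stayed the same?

unchanged

A catalyst speeds both forward and reverse rates equally; it changes neither Q nor K — no shift from this change.
No net shift occurs, so the amount of F is unchanged.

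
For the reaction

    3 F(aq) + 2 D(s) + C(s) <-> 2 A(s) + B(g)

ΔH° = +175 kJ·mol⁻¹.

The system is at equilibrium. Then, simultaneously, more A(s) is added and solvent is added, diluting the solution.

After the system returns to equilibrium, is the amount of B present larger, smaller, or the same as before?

A is a pure solid; its activity is 1 regardless of amount, so Q is unaffected — no shift from this change.
Dilution lowers every aqueous concentration by the same factor. Δn_aq = 0 − 3 = -3, so the system shifts toward the side with more dissolved moles — to the left.
The net shift is to the left. B is a product, so its amount decreases.

decreases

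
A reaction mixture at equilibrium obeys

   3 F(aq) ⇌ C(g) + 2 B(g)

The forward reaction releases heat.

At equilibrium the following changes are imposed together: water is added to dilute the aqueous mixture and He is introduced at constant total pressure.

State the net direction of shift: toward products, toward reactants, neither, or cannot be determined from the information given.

Dilution lowers every aqueous concentration by the same factor. Δn_aq = 0 − 3 = -3, so the system shifts toward the side with more dissolved moles — to the left.
Adding inert gas at constant total pressure expands the volume and lowers every reacting partial pressure. With Δn_gas = 3 − 0 = +3, Q moves away from K toward the side with fewer gas moles, so the system shifts toward the side with more gas moles — to the right.
The individual effects push in opposite directions; without quantitative information the net direction cannot be determined.

cannot be determined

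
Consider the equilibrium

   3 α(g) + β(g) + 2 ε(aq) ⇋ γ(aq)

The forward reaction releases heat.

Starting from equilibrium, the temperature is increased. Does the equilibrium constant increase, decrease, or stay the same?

K depends on temperature via the van 't Hoff relation. The forward reaction is exothermic, so raising T decreases K.

decreases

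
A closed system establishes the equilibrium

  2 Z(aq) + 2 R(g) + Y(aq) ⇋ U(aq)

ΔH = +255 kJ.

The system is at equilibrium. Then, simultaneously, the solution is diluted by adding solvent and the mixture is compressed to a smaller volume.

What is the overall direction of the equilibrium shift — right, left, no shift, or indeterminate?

cannot be determined

Dilution lowers every aqueous concentration by the same factor. Δn_aq = 1 − 3 = -2, so the system shifts toward the side with more dissolved moles — to the left.
Gas moles: reactants 2, products 0 (Δn_gas = -2). Compression shifts the system toward the side with fewer moles of gas — to the right.
The individual effects push in opposite directions; without quantitative information the net direction cannot be determined.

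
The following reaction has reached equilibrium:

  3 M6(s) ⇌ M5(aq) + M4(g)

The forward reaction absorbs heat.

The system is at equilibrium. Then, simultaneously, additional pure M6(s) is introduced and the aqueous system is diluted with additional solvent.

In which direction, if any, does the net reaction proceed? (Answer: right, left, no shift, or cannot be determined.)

right

M6 is a pure solid; its activity is 1 regardless of amount, so Q is unaffected — no shift from this change.
Dilution lowers every aqueous concentration by the same factor. Δn_aq = 1 − 0 = +1, so the system shifts toward the side with more dissolved moles — to the right.
Only the nonzero effect(s) matter; the net shift is to the right.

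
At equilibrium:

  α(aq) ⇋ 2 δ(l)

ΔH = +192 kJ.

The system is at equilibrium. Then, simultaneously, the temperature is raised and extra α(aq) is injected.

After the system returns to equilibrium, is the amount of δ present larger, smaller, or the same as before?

increases

The forward reaction is endothermic. Raising T favours the endothermic direction — shift to the right.
Adding α (aq), a reactant, drives the reaction to the right.
The net shift is to the right. δ is a product, so its amount increases.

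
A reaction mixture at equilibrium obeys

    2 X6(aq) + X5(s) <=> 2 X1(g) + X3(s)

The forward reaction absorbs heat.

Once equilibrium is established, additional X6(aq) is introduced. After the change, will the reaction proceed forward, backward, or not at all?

right

Adding X6 (aq), a reactant, drives the reaction to the right.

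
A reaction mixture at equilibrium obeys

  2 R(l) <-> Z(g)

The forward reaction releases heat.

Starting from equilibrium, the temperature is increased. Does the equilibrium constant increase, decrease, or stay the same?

decreases

K depends on temperature via the van 't Hoff relation. The forward reaction is exothermic, so raising T decreases K.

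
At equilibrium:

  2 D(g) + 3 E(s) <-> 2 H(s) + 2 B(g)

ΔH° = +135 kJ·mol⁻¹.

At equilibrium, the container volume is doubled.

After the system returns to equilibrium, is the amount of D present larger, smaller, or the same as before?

Gas moles: reactants 2, products 2. Δn_gas = 0, so a volume change leaves Q equal to K — no shift from this change.
No net shift occurs, so the amount of D is unchanged.

unchanged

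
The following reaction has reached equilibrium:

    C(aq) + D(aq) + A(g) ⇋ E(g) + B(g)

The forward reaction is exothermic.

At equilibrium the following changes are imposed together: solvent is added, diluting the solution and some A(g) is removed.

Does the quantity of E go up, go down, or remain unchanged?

decreases

Dilution lowers every aqueous concentration by the same factor. Δn_aq = 0 − 2 = -2, so the system shifts toward the side with more dissolved moles — to the left.
Removing A (g), a reactant, drives the reaction to the left.
The net shift is to the left. E is a product, so its amount decreases.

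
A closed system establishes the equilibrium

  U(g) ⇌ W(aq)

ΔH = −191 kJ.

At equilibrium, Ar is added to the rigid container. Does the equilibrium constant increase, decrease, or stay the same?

The equilibrium constant depends only on temperature. This perturbation changes neither the position of equilibrium nor K.

unchanged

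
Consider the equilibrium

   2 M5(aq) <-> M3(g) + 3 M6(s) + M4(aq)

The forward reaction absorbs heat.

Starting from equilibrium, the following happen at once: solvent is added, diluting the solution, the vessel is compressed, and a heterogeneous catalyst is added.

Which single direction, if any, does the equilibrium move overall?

left

Dilution lowers every aqueous concentration by the same factor. Δn_aq = 1 − 2 = -1, so the system shifts toward the side with more dissolved moles — to the left.
Gas moles: reactants 0, products 1 (Δn_gas = +1). Compression shifts the system toward the side with fewer moles of gas — to the left.
A catalyst speeds both forward and reverse rates equally; it changes neither Q nor K — no shift from this change.
Only the nonzero effect(s) matter; the net shift is to the left.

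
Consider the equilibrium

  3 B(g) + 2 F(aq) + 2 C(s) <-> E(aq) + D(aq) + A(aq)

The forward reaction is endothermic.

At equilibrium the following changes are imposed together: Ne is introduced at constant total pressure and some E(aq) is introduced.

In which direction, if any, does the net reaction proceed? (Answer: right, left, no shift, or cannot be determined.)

Adding inert gas at constant total pressure expands the volume and lowers every reacting partial pressure. With Δn_gas = 0 − 3 = -3, Q moves away from K toward the side with fewer gas moles, so the system shifts toward the side with more gas moles — to the left.
Adding E (aq), a product, drives the reaction to the left.
All effects act in the same direction — net shift to the left.

left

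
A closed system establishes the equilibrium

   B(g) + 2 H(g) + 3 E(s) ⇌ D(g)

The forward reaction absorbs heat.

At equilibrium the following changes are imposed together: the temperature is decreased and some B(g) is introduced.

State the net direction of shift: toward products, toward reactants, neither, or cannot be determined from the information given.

cannot be determined

The forward reaction is endothermic. Lowering T favours the exothermic direction — shift to the left.
Adding B (g), a reactant, drives the reaction to the right.
The individual effects push in opposite directions; without quantitative information the net direction cannot be determined.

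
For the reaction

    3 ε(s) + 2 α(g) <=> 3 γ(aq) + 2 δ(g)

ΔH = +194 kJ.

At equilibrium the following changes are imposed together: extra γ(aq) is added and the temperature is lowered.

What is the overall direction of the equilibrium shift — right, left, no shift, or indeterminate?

Adding γ (aq), a product, drives the reaction to the left.
The forward reaction is endothermic. Lowering T favours the exothermic direction — shift to the left.
All effects act in the same direction — net shift to the left.

left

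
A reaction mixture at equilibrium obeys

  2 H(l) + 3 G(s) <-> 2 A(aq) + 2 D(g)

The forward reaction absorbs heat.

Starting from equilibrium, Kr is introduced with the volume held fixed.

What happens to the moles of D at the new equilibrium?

unchanged

At constant volume, adding an inert gas leaves every reacting species' partial pressure unchanged, so Q is unchanged — no shift from this change.
No net shift occurs, so the amount of D is unchanged.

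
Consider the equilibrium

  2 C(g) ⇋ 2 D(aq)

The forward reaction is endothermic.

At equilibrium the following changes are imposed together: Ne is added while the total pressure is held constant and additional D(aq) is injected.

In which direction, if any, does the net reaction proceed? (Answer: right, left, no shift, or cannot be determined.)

left

Adding inert gas at constant total pressure expands the volume and lowers every reacting partial pressure. With Δn_gas = 0 − 2 = -2, Q moves away from K toward the side with fewer gas moles, so the system shifts toward the side with more gas moles — to the left.
Adding D (aq), a product, drives the reaction to the left.
All effects act in the same direction — net shift to the left.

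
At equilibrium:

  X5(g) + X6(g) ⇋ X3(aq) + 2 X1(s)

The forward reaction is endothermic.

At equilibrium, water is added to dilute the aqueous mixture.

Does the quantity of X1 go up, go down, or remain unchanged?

Dilution lowers every aqueous concentration by the same factor. Δn_aq = 1 − 0 = +1, so the system shifts toward the side with more dissolved moles — to the right.
The net shift is to the right. X1 is a product, so its amount increases.

increases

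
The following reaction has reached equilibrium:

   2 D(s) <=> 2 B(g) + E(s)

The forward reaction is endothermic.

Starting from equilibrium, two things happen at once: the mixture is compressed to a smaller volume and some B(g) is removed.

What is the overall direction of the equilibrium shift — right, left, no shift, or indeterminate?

Gas moles: reactants 0, products 2 (Δn_gas = +2). Compression shifts the system toward the side with fewer moles of gas — to the left.
Removing B (g), a product, drives the reaction to the right.
The individual effects push in opposite directions; without quantitative information the net direction cannot be determined.

cannot be determined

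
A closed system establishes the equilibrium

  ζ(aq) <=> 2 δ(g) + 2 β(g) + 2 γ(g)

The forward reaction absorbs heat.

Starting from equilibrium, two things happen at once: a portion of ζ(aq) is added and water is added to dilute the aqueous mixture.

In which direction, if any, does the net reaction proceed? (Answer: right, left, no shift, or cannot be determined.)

Adding ζ (aq), a reactant, drives the reaction to the right.
Dilution lowers every aqueous concentration by the same factor. Δn_aq = 0 − 1 = -1, so the system shifts toward the side with more dissolved moles — to the left.
The individual effects push in opposite directions; without quantitative information the net direction cannot be determined.

cannot be determined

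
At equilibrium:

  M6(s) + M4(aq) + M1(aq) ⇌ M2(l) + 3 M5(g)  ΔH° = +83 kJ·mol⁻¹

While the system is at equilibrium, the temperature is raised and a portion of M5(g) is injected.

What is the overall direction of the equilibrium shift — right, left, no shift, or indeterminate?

The forward reaction is endothermic. Raising T favours the endothermic direction — shift to the right.
Adding M5 (g), a product, drives the reaction to the left.
The individual effects push in opposite directions; without quantitative information the net direction cannot be determined.

cannot be determined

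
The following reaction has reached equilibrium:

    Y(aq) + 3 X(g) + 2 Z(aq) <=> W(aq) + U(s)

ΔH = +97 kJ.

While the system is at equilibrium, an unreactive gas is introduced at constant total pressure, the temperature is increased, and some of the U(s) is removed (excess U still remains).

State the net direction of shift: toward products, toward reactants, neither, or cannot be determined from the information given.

Adding inert gas at constant total pressure expands the volume and lowers every reacting partial pressure. With Δn_gas = 0 − 3 = -3, Q moves away from K toward the side with fewer gas moles, so the system shifts toward the side with more gas moles — to the left.
The forward reaction is endothermic. Raising T favours the endothermic direction — shift to the right.
U is a pure solid; its activity is 1 regardless of amount, so Q is unaffected — no shift from this change.
The individual effects push in opposite directions; without quantitative information the net direction cannot be determined.

cannot be determined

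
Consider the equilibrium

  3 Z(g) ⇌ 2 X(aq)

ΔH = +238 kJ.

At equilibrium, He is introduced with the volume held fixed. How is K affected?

unchanged

The equilibrium constant depends only on temperature. This perturbation changes neither the position of equilibrium nor K.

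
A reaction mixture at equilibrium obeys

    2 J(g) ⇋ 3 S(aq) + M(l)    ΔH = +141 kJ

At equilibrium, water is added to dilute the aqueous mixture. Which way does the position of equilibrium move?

right

Dilution lowers every aqueous concentration by the same factor. Δn_aq = 3 − 0 = +3, so the system shifts toward the side with more dissolved moles — to the right.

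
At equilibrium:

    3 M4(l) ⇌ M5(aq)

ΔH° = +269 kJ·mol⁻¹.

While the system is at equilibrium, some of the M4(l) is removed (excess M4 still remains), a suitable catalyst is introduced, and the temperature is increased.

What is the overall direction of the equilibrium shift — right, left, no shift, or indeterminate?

right

M4 is a pure liquid; its activity is 1 regardless of amount, so Q is unaffected — no shift from this change.
A catalyst speeds both forward and reverse rates equally; it changes neither Q nor K — no shift from this change.
The forward reaction is endothermic. Raising T favours the endothermic direction — shift to the right.
Only the nonzero effect(s) matter; the net shift is to the right.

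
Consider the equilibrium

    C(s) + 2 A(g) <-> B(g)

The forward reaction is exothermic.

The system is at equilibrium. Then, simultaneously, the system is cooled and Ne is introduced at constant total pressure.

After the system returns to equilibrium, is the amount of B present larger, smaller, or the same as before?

cannot be determined

The forward reaction is exothermic. Lowering T favours the exothermic direction — shift to the right.
Adding inert gas at constant total pressure expands the volume and lowers every reacting partial pressure. With Δn_gas = 1 − 2 = -1, Q moves away from K toward the side with fewer gas moles, so the system shifts toward the side with more gas moles — to the left.
The two effects oppose each other, so the net shift — and hence the change in B — cannot be determined from the given information.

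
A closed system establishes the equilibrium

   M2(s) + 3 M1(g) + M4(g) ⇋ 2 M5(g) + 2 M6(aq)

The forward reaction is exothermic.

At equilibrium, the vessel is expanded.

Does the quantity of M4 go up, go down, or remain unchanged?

Gas moles: reactants 4, products 2 (Δn_gas = -2). Expansion shifts the system toward the side with more moles of gas — to the left.
The net shift is to the left. M4 is a reactant, so its amount increases.

increases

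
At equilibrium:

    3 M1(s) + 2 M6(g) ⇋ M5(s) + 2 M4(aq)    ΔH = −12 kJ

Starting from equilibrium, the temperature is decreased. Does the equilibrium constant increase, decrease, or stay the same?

increases

K depends on temperature via the van 't Hoff relation. The forward reaction is exothermic, so lowering T increases K.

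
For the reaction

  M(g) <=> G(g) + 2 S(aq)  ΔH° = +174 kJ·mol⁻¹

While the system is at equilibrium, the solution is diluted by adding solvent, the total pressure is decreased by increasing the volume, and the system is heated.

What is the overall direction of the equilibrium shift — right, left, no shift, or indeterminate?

right

Dilution lowers every aqueous concentration by the same factor. Δn_aq = 2 − 0 = +2, so the system shifts toward the side with more dissolved moles — to the right.
Gas moles: reactants 1, products 1. Δn_gas = 0, so a volume change leaves Q equal to K — no shift from this change.
The forward reaction is endothermic. Raising T favours the endothermic direction — shift to the right.
Only the nonzero effect(s) matter; the net shift is to the right.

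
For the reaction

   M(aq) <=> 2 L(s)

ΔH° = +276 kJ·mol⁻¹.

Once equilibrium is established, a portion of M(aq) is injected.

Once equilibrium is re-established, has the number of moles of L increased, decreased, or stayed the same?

increases

Adding M (aq), a reactant, drives the reaction to the right.
The net shift is to the right. L is a product, so its amount increases.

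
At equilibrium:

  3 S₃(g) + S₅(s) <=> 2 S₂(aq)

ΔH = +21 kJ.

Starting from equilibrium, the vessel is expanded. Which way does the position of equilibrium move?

left

Gas moles: reactants 3, products 0 (Δn_gas = -3). Expansion shifts the system toward the side with more moles of gas — to the left.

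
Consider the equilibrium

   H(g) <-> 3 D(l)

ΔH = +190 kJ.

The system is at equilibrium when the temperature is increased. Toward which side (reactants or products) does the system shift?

The forward reaction is endothermic. Raising T favours the endothermic direction — shift to the right.

right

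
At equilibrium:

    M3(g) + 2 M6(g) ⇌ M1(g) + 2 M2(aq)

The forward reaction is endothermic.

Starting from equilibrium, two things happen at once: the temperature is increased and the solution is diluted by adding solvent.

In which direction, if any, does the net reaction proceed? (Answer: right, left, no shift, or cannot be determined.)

right

The forward reaction is endothermic. Raising T favours the endothermic direction — shift to the right.
Dilution lowers every aqueous concentration by the same factor. Δn_aq = 2 − 0 = +2, so the system shifts toward the side with more dissolved moles — to the right.
All effects act in the same direction — net shift to the right.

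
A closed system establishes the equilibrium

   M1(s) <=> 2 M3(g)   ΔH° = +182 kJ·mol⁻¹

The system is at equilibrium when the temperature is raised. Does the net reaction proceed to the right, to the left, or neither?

The forward reaction is endothermic. Raising T favours the endothermic direction — shift to the right.

right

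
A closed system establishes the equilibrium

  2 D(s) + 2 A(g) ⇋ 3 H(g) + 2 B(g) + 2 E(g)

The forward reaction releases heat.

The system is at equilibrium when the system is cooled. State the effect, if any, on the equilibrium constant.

K depends on temperature via the van 't Hoff relation. The forward reaction is exothermic, so lowering T increases K.

increases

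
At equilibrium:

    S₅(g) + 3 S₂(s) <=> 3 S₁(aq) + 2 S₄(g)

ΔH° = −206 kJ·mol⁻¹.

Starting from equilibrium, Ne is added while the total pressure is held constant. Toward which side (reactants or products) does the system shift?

Adding inert gas at constant total pressure expands the volume and lowers every reacting partial pressure. With Δn_gas = 2 − 1 = +1, Q moves away from K toward the side with fewer gas moles, so the system shifts toward the side with more gas moles — to the right.

right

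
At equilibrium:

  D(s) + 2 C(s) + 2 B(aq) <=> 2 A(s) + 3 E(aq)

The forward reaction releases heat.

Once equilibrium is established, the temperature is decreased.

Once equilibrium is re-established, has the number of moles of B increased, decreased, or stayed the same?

The forward reaction is exothermic. Lowering T favours the exothermic direction — shift to the right.
The net shift is to the right. B is a reactant, so its amount decreases.

decreases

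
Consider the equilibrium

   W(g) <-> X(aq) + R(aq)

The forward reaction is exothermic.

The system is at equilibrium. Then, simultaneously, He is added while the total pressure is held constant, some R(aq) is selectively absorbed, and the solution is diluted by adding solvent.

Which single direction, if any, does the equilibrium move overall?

cannot be determined

Adding inert gas at constant total pressure expands the volume and lowers every reacting partial pressure. With Δn_gas = 0 − 1 = -1, Q moves away from K toward the side with fewer gas moles, so the system shifts toward the side with more gas moles — to the left.
Removing R (aq), a product, drives the reaction to the right.
Dilution lowers every aqueous concentration by the same factor. Δn_aq = 2 − 0 = +2, so the system shifts toward the side with more dissolved moles — to the right.
The individual effects push in opposite directions; without quantitative information the net direction cannot be determined.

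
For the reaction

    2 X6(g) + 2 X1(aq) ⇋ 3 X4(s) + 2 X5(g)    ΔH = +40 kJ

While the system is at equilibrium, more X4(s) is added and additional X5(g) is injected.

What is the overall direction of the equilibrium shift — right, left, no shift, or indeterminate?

X4 is a pure solid; its activity is 1 regardless of amount, so Q is unaffected — no shift from this change.
Adding X5 (g), a product, drives the reaction to the left.
Only the nonzero effect(s) matter; the net shift is to the left.

left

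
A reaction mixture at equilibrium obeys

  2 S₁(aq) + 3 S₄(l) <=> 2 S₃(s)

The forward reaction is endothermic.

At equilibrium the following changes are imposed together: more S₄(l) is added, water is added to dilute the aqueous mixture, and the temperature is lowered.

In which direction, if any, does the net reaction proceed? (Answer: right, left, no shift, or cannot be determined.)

S₄ is a pure liquid; its activity is 1 regardless of amount, so Q is unaffected — no shift from this change.
Dilution lowers every aqueous concentration by the same factor. Δn_aq = 0 − 2 = -2, so the system shifts toward the side with more dissolved moles — to the left.
The forward reaction is endothermic. Lowering T favours the exothermic direction — shift to the left.
Only the nonzero effect(s) matter; the net shift is to the left.

left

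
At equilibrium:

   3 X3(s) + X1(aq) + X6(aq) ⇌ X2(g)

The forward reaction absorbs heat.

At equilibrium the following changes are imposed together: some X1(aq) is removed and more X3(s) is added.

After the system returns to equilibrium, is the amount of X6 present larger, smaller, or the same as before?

increases

Removing X1 (aq), a reactant, drives the reaction to the left.
X3 is a pure solid; its activity is 1 regardless of amount, so Q is unaffected — no shift from this change.
The net shift is to the left. X6 is a reactant, so its amount increases.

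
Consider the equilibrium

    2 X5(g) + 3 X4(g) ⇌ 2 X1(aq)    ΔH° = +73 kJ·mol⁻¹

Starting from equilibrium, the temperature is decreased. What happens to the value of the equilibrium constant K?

decreases

K depends on temperature via the van 't Hoff relation. The forward reaction is endothermic, so lowering T decreases K.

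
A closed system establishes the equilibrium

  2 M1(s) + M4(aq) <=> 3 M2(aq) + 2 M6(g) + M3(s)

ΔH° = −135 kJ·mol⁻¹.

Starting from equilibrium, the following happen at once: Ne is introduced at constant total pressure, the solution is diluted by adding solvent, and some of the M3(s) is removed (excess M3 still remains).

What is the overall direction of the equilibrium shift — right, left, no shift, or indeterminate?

Adding inert gas at constant total pressure expands the volume and lowers every reacting partial pressure. With Δn_gas = 2 − 0 = +2, Q moves away from K toward the side with fewer gas moles, so the system shifts toward the side with more gas moles — to the right.
Dilution lowers every aqueous concentration by the same factor. Δn_aq = 3 − 1 = +2, so the system shifts toward the side with more dissolved moles — to the right.
M3 is a pure solid; its activity is 1 regardless of amount, so Q is unaffected — no shift from this change.
Only the nonzero effect(s) matter; the net shift is to the right.

right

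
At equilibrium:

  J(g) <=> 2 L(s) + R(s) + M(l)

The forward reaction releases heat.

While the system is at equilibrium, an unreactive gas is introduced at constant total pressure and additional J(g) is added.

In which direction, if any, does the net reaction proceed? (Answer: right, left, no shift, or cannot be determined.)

Adding inert gas at constant total pressure expands the volume and lowers every reacting partial pressure. With Δn_gas = 0 − 1 = -1, Q moves away from K toward the side with fewer gas moles, so the system shifts toward the side with more gas moles — to the left.
Adding J (g), a reactant, drives the reaction to the right.
The individual effects push in opposite directions; without quantitative information the net direction cannot be determined.

cannot be determined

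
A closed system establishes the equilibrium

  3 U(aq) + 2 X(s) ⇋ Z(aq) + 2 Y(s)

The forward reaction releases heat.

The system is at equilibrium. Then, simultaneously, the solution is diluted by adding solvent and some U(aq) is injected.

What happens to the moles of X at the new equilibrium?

Dilution lowers every aqueous concentration by the same factor. Δn_aq = 1 − 3 = -2, so the system shifts toward the side with more dissolved moles — to the left.
Adding U (aq), a reactant, drives the reaction to the right.
The two effects oppose each other, so the net shift — and hence the change in X — cannot be determined from the given information.

cannot be determined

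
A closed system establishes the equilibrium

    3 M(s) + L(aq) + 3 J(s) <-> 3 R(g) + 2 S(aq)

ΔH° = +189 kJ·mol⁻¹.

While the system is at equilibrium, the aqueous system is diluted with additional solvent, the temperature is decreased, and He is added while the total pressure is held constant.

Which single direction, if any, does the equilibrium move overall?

cannot be determined

Dilution lowers every aqueous concentration by the same factor. Δn_aq = 2 − 1 = +1, so the system shifts toward the side with more dissolved moles — to the right.
The forward reaction is endothermic. Lowering T favours the exothermic direction — shift to the left.
Adding inert gas at constant total pressure expands the volume and lowers every reacting partial pressure. With Δn_gas = 3 − 0 = +3, Q moves away from K toward the side with fewer gas moles, so the system shifts toward the side with more gas moles — to the right.
The individual effects push in opposite directions; without quantitative information the net direction cannot be determined.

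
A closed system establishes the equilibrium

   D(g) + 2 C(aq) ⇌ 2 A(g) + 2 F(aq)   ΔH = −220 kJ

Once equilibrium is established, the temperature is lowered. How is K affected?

K depends on temperature via the van 't Hoff relation. The forward reaction is exothermic, so lowering T increases K.

increases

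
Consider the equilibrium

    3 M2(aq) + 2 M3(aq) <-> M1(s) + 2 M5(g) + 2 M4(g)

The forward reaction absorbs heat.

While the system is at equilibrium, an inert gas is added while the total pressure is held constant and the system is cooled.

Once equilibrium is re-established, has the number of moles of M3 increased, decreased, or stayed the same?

Adding inert gas at constant total pressure expands the volume and lowers every reacting partial pressure. With Δn_gas = 4 − 0 = +4, Q moves away from K toward the side with fewer gas moles, so the system shifts toward the side with more gas moles — to the right.
The forward reaction is endothermic. Lowering T favours the exothermic direction — shift to the left.
The two effects oppose each other, so the net shift — and hence the change in M3 — cannot be determined from the given information.

cannot be determined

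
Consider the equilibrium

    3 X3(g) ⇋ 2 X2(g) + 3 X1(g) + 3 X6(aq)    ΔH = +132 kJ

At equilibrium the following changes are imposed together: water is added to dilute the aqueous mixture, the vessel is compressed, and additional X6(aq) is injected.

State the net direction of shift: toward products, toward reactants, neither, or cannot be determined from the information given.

Dilution lowers every aqueous concentration by the same factor. Δn_aq = 3 − 0 = +3, so the system shifts toward the side with more dissolved moles — to the right.
Gas moles: reactants 3, products 5 (Δn_gas = +2). Compression shifts the system toward the side with fewer moles of gas — to the left.
Adding X6 (aq), a product, drives the reaction to the left.
The individual effects push in opposite directions; without quantitative information the net direction cannot be determined.

cannot be determined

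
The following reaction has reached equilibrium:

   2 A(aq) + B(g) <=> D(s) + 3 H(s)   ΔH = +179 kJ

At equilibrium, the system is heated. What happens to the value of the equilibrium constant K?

K depends on temperature via the van 't Hoff relation. The forward reaction is endothermic, so raising T increases K.

increases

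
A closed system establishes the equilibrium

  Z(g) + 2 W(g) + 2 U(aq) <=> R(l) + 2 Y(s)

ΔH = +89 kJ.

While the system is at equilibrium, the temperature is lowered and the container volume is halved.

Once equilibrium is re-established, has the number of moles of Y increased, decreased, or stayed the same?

The forward reaction is endothermic. Lowering T favours the exothermic direction — shift to the left.
Gas moles: reactants 3, products 0 (Δn_gas = -3). Compression shifts the system toward the side with fewer moles of gas — to the right.
The two effects oppose each other, so the net shift — and hence the change in Y — cannot be determined from the given information.

cannot be determined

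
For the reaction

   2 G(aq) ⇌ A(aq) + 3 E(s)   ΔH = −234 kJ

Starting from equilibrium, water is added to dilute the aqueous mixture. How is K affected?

The equilibrium constant depends only on temperature. This perturbation may move the position of equilibrium, but since T is unchanged, K itself is unchanged.

unchanged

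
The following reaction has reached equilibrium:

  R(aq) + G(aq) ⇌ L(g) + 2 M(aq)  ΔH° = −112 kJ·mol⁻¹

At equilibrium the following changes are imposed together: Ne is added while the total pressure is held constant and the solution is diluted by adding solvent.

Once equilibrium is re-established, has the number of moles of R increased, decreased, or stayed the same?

Adding inert gas at constant total pressure expands the volume and lowers every reacting partial pressure. With Δn_gas = 1 − 0 = +1, Q moves away from K toward the side with fewer gas moles, so the system shifts toward the side with more gas moles — to the right.
Dilution scales every aqueous concentration by the same factor. Δn_aq = 2 − 2 = 0, so Q is unchanged — no shift.
The net shift is to the right. R is a reactant, so its amount decreases.

decreases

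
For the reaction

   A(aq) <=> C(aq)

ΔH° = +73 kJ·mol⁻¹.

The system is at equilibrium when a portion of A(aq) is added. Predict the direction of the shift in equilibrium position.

Adding A (aq), a reactant, drives the reaction to the right.

right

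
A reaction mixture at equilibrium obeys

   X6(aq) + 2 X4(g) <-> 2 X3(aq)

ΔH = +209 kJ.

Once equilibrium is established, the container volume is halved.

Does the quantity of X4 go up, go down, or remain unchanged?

Gas moles: reactants 2, products 0 (Δn_gas = -2). Compression shifts the system toward the side with fewer moles of gas — to the right.
The net shift is to the right. X4 is a reactant, so its amount decreases.

decreases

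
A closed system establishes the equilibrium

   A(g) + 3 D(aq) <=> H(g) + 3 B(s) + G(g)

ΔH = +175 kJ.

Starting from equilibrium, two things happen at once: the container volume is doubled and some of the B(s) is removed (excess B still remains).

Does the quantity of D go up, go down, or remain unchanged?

decreases

Gas moles: reactants 1, products 2 (Δn_gas = +1). Expansion shifts the system toward the side with more moles of gas — to the right.
B is a pure solid; its activity is 1 regardless of amount, so Q is unaffected — no shift from this change.
The net shift is to the right. D is a reactant, so its amount decreases.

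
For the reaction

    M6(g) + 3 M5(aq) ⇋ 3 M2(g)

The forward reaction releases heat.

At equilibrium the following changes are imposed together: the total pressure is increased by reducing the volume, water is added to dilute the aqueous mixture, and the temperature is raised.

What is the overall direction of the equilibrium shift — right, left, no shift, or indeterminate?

Gas moles: reactants 1, products 3 (Δn_gas = +2). Compression shifts the system toward the side with fewer moles of gas — to the left.
Dilution lowers every aqueous concentration by the same factor. Δn_aq = 0 − 3 = -3, so the system shifts toward the side with more dissolved moles — to the left.
The forward reaction is exothermic. Raising T favours the endothermic direction — shift to the left.
All effects act in the same direction — net shift to the left.

left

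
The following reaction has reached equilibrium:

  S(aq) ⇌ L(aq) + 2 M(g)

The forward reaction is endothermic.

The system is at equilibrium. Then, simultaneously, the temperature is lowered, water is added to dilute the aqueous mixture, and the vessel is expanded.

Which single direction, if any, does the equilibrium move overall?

cannot be determined

The forward reaction is endothermic. Lowering T favours the exothermic direction — shift to the left.
Dilution scales every aqueous concentration by the same factor. Δn_aq = 1 − 1 = 0, so Q is unchanged — no shift.
Gas moles: reactants 0, products 2 (Δn_gas = +2). Expansion shifts the system toward the side with more moles of gas — to the right.
The individual effects push in opposite directions; without quantitative information the net direction cannot be determined.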